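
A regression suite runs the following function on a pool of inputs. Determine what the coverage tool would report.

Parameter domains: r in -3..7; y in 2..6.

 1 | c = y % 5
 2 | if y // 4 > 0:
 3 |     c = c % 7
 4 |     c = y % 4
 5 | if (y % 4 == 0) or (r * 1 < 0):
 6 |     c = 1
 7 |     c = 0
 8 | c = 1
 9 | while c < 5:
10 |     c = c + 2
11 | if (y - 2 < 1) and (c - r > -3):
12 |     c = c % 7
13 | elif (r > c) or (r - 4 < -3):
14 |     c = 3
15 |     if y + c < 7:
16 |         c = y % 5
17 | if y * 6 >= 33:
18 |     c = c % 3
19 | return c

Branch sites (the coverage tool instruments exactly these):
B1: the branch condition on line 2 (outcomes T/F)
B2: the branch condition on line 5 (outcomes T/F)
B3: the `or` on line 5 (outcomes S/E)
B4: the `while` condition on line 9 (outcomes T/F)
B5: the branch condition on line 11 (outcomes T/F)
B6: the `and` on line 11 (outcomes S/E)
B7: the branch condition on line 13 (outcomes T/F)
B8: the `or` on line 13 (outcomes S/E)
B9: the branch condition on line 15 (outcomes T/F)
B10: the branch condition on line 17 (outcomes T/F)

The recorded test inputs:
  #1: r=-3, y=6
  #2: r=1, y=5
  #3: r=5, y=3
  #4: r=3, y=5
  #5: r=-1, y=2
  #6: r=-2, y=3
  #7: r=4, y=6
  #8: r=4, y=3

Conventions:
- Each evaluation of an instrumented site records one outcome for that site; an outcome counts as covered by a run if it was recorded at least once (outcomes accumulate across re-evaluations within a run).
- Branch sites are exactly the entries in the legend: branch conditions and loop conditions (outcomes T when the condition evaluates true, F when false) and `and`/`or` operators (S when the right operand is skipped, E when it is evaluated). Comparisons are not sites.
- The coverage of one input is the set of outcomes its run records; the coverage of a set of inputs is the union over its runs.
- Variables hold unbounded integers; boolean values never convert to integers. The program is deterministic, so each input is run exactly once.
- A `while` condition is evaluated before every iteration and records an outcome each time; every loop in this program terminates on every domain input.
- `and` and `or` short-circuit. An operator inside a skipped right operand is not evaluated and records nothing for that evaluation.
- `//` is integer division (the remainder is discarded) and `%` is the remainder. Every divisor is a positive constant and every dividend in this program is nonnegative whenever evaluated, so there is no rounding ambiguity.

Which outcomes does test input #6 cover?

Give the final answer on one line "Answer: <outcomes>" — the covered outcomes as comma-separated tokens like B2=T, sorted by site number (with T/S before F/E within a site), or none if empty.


Event log for input #6 (r=-2, y=3):
  B1->F, B3->E, B2->T, B4->T, B4->T, B4->F, B6->S, B5->F, B8->E, B7->T
  B9->T, B10->F
deduplicating events, the covered set is: B1=F, B2=T, B3=E, B4=T, B4=F, B5=F, B6=S, B7=T, B8=E, B9=T, B10=F
Answer: B1=F, B2=T, B3=E, B4=T, B4=F, B5=F, B6=S, B7=T, B8=E, B9=T, B10=F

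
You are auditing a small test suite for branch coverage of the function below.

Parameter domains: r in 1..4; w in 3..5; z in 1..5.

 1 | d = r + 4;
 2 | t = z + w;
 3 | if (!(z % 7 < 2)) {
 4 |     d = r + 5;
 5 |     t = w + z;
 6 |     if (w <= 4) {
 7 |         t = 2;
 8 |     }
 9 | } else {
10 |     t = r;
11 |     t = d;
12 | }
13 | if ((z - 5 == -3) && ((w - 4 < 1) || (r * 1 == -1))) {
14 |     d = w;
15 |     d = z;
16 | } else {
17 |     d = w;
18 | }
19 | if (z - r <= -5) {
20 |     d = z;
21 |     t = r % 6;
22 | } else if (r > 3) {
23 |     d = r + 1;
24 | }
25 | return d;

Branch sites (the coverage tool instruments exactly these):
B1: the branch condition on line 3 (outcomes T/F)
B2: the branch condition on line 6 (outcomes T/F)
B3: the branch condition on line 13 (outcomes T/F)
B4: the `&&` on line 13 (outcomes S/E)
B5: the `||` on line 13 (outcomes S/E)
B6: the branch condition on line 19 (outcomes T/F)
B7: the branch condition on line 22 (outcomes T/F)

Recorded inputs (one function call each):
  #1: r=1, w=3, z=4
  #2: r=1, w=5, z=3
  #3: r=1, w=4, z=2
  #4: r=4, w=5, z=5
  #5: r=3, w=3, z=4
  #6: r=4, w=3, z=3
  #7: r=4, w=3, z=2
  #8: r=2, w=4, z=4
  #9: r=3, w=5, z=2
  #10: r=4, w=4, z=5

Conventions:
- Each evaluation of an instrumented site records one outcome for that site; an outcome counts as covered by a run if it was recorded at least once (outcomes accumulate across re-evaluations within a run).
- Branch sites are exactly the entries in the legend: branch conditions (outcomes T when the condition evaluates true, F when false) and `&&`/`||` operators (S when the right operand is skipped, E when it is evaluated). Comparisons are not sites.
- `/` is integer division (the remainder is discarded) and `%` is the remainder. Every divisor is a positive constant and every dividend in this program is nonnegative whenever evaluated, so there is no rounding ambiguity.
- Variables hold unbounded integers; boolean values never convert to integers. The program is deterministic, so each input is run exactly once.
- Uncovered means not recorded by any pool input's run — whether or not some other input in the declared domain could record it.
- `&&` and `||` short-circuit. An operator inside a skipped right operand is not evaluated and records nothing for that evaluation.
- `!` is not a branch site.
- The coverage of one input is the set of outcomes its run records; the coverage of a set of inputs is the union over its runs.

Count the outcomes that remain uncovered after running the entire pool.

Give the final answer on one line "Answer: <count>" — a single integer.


run #1 (r=1, w=3, z=4) records B1=T, B2=T, B3=F, B4=S, B6=F, B7=F
run #2 (r=1, w=5, z=3) records B1=T, B2=F, B3=F, B4=S, B6=F, B7=F
run #3 (r=1, w=4, z=2) records B1=T, B2=T, B3=T, B4=E, B5=S, B6=F, B7=F
run #4 (r=4, w=5, z=5) records B1=T, B2=F, B3=F, B4=S, B6=F, B7=T
run #5 (r=3, w=3, z=4) records B1=T, B2=T, B3=F, B4=S, B6=F, B7=F
run #6 (r=4, w=3, z=3) records B1=T, B2=T, B3=F, B4=S, B6=F, B7=T
run #7 (r=4, w=3, z=2) records B1=T, B2=T, B3=T, B4=E, B5=S, B6=F, B7=T
run #8 (r=2, w=4, z=4) records B1=T, B2=T, B3=F, B4=S, B6=F, B7=F
run #9 (r=3, w=5, z=2) records B1=T, B2=F, B3=F, B4=E, B5=E, B6=F, B7=F
run #10 (r=4, w=4, z=5) records B1=T, B2=T, B3=F, B4=S, B6=F, B7=T
union over the pool: B1=T, B2=T, B2=F, B3=T, B3=F, B4=S, B4=E, B5=S, B5=E, B6=F, B7=T, B7=F
uncovered (2 of 14): B1=F, B6=T
Answer: 2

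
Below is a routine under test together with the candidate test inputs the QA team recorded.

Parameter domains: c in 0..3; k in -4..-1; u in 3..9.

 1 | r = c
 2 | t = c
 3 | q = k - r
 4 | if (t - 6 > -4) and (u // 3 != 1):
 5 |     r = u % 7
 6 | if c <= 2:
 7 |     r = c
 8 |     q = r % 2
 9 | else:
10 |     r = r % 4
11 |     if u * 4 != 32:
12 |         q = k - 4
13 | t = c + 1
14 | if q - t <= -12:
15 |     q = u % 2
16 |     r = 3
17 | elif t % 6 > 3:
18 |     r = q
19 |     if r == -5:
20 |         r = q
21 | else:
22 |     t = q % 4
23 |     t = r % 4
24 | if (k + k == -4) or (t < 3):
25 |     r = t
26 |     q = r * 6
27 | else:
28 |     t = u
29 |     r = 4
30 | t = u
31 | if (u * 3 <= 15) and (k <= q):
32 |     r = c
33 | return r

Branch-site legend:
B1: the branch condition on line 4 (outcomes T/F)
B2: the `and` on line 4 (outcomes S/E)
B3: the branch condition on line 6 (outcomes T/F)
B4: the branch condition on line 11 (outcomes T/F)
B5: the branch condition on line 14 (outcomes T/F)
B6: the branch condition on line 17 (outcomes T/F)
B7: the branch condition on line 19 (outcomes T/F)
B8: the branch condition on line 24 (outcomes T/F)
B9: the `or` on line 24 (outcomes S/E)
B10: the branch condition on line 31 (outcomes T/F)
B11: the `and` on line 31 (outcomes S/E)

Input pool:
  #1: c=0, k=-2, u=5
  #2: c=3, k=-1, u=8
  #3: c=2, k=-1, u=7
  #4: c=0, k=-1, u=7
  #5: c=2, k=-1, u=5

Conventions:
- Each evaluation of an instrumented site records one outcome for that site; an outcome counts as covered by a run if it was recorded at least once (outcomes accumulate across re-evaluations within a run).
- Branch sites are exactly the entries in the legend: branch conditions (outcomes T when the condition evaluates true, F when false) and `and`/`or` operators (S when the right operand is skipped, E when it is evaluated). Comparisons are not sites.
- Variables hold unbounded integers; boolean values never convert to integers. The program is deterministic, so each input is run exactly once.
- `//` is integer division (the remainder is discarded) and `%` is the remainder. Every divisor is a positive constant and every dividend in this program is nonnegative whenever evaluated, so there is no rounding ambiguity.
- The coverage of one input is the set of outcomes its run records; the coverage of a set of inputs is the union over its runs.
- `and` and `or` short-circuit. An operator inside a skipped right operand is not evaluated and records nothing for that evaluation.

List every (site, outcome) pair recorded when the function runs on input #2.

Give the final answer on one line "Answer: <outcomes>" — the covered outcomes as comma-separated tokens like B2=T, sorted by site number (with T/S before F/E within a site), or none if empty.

Event log for input #2 (c=3, k=-1, u=8):
  B2->E, B1->T, B3->F, B4->F, B5->F, B6->T, B7->F, B9->E, B8->F, B11->S
  B10->F
distinct outcomes covered: B1=T, B2=E, B3=F, B4=F, B5=F, B6=T, B7=F, B8=F, B9=E, B10=F, B11=S

Answer: B1=T, B2=E, B3=F, B4=F, B5=F, B6=T, B7=F, B8=F, B9=E, B10=F, B11=S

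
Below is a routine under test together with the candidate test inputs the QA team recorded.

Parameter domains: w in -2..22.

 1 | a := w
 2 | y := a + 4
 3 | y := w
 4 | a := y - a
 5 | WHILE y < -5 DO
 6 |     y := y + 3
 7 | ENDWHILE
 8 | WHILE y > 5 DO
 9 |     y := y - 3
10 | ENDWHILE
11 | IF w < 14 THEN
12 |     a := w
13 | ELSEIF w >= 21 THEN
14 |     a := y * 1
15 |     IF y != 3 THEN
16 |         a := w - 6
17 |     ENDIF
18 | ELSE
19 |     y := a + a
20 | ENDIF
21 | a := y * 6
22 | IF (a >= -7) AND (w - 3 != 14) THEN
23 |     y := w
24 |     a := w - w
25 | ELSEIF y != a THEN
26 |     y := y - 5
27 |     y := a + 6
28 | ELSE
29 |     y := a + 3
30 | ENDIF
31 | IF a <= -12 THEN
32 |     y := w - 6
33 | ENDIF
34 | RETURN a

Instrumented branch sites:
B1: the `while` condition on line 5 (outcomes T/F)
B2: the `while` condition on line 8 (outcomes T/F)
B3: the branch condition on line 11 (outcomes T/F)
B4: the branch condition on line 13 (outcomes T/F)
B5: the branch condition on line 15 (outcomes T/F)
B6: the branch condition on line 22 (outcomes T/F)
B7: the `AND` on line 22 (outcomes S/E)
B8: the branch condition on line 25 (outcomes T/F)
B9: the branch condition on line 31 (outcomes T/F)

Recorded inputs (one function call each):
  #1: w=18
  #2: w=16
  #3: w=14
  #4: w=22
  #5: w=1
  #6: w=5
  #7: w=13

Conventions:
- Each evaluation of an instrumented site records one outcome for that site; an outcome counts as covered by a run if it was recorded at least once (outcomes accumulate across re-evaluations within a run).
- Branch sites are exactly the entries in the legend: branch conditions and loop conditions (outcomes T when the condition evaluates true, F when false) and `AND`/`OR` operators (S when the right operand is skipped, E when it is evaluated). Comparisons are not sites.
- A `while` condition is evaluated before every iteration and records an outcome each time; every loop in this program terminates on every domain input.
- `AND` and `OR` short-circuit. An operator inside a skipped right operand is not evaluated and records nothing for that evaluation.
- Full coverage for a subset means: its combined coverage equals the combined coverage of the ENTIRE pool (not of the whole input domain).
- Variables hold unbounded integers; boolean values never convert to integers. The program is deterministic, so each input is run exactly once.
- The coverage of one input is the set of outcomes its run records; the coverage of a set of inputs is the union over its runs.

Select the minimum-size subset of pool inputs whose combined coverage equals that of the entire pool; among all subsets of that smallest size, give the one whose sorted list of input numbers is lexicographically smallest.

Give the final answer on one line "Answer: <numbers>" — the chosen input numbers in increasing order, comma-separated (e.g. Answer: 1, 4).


#1 (w=18) -> B1->F, B2->T, B2->T, B2->T, B2->T, B2->T, B2->F, B3->F, B4->F, B7->E, B6->T, B9->F; covered: B1=F, B2=T, B2=F, B3=F, B4=F, B6=T, B7=E, B9=F
#2 (w=16) -> B1->F, B2->T, B2->T, B2->T, B2->T, B2->F, B3->F, B4->F, B7->E, B6->T, B9->F; covered: B1=F, B2=T, B2=F, B3=F, B4=F, B6=T, B7=E, B9=F
#3 (w=14) -> B1->F, B2->T, B2->T, B2->T, B2->F, B3->F, B4->F, B7->E, B6->T, B9->F; covered: B1=F, B2=T, B2=F, B3=F, B4=F, B6=T, B7=E, B9=F
#4 (w=22) -> B1->F, B2->T, B2->T, B2->T, B2->T, B2->T, B2->T, B2->F, B3->F, B4->T, B5->T, B7->E, B6->T, B9->F; covered: B1=F, B2=T, B2=F, B3=F, B4=T, B5=T, B6=T, B7=E, B9=F
#5 (w=1) -> B1->F, B2->F, B3->T, B7->E, B6->T, B9->F; covered: B1=F, B2=F, B3=T, B6=T, B7=E, B9=F
#6 (w=5) -> B1->F, B2->F, B3->T, B7->E, B6->T, B9->F; covered: B1=F, B2=F, B3=T, B6=T, B7=E, B9=F
#7 (w=13) -> B1->F, B2->T, B2->T, B2->T, B2->F, B3->T, B7->E, B6->T, B9->F; covered: B1=F, B2=T, B2=F, B3=T, B6=T, B7=E, B9=F
pool-wide coverage (11 outcomes): B1=F, B2=T, B2=F, B3=T, B3=F, B4=T, B4=F, B5=T, B6=T, B7=E, B9=F
checked all size-1 subsets: none covers 11 outcomes (max 9/11)
checked all size-2 subsets: none covers 11 outcomes (max 10/11)
at size 3, {1, 4, 5} reaches all 11 outcomes; every lexicographically earlier size-3 subset fails
Answer: 1, 4, 5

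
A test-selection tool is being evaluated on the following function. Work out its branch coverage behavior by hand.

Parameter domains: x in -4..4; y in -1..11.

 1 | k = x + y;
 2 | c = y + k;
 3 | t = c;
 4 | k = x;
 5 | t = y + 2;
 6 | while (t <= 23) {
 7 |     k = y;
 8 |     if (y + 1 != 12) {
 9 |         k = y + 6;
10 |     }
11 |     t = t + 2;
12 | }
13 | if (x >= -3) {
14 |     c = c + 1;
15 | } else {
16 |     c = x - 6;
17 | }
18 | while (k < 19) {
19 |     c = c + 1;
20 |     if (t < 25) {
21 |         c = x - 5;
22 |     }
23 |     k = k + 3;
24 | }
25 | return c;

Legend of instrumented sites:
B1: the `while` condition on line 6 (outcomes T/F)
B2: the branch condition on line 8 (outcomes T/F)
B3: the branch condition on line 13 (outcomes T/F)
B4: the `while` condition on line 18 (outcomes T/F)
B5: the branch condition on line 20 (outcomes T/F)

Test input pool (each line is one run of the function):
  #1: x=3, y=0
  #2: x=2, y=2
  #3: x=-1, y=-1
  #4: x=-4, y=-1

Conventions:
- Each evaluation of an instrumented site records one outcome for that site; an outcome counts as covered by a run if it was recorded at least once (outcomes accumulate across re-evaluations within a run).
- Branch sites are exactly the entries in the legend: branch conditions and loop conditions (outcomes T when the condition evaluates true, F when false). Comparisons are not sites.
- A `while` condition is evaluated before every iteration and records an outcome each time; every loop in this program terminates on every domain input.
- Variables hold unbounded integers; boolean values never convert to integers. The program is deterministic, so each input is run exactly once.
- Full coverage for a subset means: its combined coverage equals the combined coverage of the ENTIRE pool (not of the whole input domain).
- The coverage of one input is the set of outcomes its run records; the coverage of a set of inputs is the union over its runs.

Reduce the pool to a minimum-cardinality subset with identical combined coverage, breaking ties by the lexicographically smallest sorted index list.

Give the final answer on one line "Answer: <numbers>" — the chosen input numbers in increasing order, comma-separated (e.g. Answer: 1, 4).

input #1 (x=3, y=0): covers B1=T, B1=F, B2=T, B3=T, B4=T, B4=F, B5=T
input #2 (x=2, y=2): covers B1=T, B1=F, B2=T, B3=T, B4=T, B4=F, B5=T
input #3 (x=-1, y=-1): covers B1=T, B1=F, B2=T, B3=T, B4=T, B4=F, B5=F
input #4 (x=-4, y=-1): covers B1=T, B1=F, B2=T, B3=F, B4=T, B4=F, B5=F
pool-wide coverage (9 outcomes): B1=T, B1=F, B2=T, B3=T, B3=F, B4=T, B4=F, B5=T, B5=F
every size-1 subset falls short of the 9 outcomes (best: 7/9)
inputs {1, 4} (size 2) cover everything; no size-2 subset with a lexicographically smaller index list covers all 9

Answer: 1, 4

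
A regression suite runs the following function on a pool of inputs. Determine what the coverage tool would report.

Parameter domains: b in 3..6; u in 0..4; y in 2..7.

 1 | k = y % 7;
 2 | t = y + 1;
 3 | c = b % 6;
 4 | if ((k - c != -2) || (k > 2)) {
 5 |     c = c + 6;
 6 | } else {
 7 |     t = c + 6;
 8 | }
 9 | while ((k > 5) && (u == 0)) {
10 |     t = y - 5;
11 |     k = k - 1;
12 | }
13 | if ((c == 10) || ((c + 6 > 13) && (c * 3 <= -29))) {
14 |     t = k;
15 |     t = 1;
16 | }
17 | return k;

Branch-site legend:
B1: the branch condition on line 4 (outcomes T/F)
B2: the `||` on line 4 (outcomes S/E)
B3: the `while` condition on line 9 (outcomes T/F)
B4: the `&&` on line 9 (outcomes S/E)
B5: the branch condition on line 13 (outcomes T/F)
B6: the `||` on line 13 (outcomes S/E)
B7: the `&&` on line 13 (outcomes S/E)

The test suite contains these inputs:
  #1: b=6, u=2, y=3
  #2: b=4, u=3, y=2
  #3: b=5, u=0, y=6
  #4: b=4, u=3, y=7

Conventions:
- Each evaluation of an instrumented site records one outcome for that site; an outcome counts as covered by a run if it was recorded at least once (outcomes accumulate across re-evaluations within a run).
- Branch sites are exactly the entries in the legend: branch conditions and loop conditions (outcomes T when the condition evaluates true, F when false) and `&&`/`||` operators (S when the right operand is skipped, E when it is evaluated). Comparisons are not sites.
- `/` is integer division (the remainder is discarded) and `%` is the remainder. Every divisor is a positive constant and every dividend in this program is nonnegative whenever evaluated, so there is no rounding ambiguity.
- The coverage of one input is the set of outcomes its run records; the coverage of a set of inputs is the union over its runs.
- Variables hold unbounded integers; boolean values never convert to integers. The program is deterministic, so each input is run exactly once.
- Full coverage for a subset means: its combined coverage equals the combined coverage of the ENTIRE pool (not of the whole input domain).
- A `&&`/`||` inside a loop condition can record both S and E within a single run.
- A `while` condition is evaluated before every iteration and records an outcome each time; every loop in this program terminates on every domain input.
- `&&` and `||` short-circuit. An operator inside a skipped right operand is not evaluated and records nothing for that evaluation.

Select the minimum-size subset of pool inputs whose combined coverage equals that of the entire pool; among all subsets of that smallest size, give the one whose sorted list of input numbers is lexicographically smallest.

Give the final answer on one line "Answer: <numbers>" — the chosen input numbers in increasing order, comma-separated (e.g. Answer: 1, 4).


#1 (b=6, u=2, y=3) -> covered: B1=T, B2=S, B3=F, B4=S, B5=F, B6=E, B7=S
#2 (b=4, u=3, y=2) -> covered: B1=F, B2=E, B3=F, B4=S, B5=F, B6=E, B7=S
#3 (b=5, u=0, y=6) -> covered: B1=T, B2=S, B3=T, B3=F, B4=S, B4=E, B5=F, B6=E, B7=E
#4 (b=4, u=3, y=7) -> covered: B1=T, B2=S, B3=F, B4=S, B5=T, B6=S
together the pool reaches 14 outcomes: B1=T, B1=F, B2=S, B2=E, B3=T, B3=F, B4=S, B4=E, B5=T, B5=F, B6=S, B6=E, B7=S, B7=E
size 1 is not enough: best union over all size-1 subsets is 9/14
size 2 is not enough: best union over all size-2 subsets is 12/14
at size 3, {2, 3, 4} reaches all 14 outcomes; every lexicographically earlier size-3 subset fails
Answer: 2, 3, 4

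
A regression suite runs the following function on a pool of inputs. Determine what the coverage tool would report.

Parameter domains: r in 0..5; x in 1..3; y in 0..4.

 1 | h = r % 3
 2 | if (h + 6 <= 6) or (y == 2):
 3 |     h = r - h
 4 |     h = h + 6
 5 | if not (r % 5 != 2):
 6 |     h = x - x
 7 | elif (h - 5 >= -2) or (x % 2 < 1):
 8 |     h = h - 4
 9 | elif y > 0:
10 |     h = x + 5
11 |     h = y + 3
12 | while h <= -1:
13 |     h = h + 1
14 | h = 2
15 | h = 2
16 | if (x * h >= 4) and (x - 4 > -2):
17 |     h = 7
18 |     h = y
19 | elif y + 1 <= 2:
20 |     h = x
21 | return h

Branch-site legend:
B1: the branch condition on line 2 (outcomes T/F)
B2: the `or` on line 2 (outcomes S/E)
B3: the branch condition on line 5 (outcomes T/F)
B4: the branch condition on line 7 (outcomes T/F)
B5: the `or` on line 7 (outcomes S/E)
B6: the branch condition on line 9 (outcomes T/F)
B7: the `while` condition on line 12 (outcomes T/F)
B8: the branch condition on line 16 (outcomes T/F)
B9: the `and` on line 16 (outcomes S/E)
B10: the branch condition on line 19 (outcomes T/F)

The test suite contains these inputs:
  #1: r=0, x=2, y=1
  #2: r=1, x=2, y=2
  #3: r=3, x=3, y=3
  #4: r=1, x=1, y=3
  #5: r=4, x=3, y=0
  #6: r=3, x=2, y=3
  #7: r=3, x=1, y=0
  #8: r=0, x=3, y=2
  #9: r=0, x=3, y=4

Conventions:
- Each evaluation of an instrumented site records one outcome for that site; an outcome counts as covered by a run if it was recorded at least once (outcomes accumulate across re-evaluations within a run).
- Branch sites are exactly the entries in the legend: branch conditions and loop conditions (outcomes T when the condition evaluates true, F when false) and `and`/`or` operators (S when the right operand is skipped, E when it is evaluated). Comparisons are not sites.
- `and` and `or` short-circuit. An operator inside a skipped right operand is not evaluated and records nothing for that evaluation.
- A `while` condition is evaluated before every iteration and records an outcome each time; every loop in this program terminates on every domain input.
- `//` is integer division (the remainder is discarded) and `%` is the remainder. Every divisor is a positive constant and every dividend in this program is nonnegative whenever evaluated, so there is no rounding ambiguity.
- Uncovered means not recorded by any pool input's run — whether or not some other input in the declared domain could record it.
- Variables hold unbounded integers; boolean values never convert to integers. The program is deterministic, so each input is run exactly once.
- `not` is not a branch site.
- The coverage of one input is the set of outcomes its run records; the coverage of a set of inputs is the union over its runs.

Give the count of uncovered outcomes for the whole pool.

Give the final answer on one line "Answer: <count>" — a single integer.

input #1, r=0, x=2, y=1: outcomes B1=T, B2=S, B3=F, B4=T, B5=S, B7=F, B8=F, B9=E, B10=T
input #2, r=1, x=2, y=2: outcomes B1=T, B2=E, B3=F, B4=T, B5=S, B7=F, B8=F, B9=E, B10=F
input #3, r=3, x=3, y=3: outcomes B1=T, B2=S, B3=F, B4=T, B5=S, B7=F, B8=T, B9=E
input #4, r=1, x=1, y=3: outcomes B1=F, B2=E, B3=F, B4=F, B5=E, B6=T, B7=F, B8=F, B9=S, B10=F
input #5, r=4, x=3, y=0: outcomes B1=F, B2=E, B3=F, B4=F, B5=E, B6=F, B7=F, B8=T, B9=E
input #6, r=3, x=2, y=3: outcomes B1=T, B2=S, B3=F, B4=T, B5=S, B7=F, B8=F, B9=E, B10=F
input #7, r=3, x=1, y=0: outcomes B1=T, B2=S, B3=F, B4=T, B5=S, B7=F, B8=F, B9=S, B10=T
input #8, r=0, x=3, y=2: outcomes B1=T, B2=S, B3=F, B4=T, B5=S, B7=F, B8=T, B9=E
input #9, r=0, x=3, y=4: outcomes B1=T, B2=S, B3=F, B4=T, B5=S, B7=F, B8=T, B9=E
union over the pool: B1=T, B1=F, B2=S, B2=E, B3=F, B4=T, B4=F, B5=S, B5=E, B6=T, B6=F, B7=F, B8=T, B8=F, B9=S, B9=E, B10=T, B10=F
uncovered (2 of 20): B3=T, B7=T

Answer: 2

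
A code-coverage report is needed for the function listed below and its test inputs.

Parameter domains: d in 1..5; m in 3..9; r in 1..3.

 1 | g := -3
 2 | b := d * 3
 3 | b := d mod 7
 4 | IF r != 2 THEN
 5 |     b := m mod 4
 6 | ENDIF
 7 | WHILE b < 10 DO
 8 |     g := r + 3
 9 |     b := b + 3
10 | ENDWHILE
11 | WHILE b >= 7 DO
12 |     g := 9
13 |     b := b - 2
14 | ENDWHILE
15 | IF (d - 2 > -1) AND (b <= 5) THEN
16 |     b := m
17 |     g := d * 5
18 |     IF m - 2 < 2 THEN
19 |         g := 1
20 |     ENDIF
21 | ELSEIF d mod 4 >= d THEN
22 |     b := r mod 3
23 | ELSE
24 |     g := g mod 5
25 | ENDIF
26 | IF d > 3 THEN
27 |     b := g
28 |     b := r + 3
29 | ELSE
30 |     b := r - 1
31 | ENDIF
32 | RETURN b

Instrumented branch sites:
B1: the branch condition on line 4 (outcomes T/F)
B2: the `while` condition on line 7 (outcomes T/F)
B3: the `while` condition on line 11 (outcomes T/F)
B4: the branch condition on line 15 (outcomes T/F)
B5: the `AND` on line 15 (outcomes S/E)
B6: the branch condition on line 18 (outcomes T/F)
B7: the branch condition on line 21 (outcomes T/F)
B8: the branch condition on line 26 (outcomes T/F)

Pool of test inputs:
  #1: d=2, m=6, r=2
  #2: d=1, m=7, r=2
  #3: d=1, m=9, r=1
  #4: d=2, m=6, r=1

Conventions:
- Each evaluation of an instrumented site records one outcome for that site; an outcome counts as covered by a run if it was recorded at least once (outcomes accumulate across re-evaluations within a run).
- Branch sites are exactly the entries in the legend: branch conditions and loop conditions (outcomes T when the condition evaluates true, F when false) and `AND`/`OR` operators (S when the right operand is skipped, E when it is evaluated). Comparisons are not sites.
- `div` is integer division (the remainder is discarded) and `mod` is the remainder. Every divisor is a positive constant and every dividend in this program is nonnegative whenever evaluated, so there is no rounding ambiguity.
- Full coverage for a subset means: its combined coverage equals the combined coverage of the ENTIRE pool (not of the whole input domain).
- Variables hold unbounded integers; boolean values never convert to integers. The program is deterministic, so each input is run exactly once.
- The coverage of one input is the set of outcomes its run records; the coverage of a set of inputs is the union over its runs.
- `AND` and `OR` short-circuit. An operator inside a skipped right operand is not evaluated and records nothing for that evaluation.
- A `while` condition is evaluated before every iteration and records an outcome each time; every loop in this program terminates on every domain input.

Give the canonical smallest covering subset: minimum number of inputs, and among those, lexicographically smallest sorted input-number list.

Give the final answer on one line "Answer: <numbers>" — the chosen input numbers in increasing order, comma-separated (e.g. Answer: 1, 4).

input #1 (d=2, m=6, r=2): events B1->F, B2->T, B2->T, B2->T, B2->F, B3->T, B3->T, B3->T, B3->F, B5->E, B4->T, B6->F, B8->F; covers B1=F, B2=T, B2=F, B3=T, B3=F, B4=T, B5=E, B6=F, B8=F
input #2 (d=1, m=7, r=2): events B1->F, B2->T, B2->T, B2->T, B2->F, B3->T, B3->T, B3->F, B5->S, B4->F, B7->T, B8->F; covers B1=F, B2=T, B2=F, B3=T, B3=F, B4=F, B5=S, B7=T, B8=F
input #3 (d=1, m=9, r=1): events B1->T, B2->T, B2->T, B2->T, B2->F, B3->T, B3->T, B3->F, B5->S, B4->F, B7->T, B8->F; covers B1=T, B2=T, B2=F, B3=T, B3=F, B4=F, B5=S, B7=T, B8=F
input #4 (d=2, m=6, r=1): events B1->T, B2->T, B2->T, B2->T, B2->F, B3->T, B3->T, B3->T, B3->F, B5->E, B4->T, B6->F, B8->F; covers B1=T, B2=T, B2=F, B3=T, B3=F, B4=T, B5=E, B6=F, B8=F
together the pool reaches 13 outcomes: B1=T, B1=F, B2=T, B2=F, B3=T, B3=F, B4=T, B4=F, B5=S, B5=E, B6=F, B7=T, B8=F
size 1 is not enough: best union over all size-1 subsets is 9/13
at size 2, {1, 3} reaches all 13 outcomes; every lexicographically earlier size-2 subset fails

Answer: 1, 3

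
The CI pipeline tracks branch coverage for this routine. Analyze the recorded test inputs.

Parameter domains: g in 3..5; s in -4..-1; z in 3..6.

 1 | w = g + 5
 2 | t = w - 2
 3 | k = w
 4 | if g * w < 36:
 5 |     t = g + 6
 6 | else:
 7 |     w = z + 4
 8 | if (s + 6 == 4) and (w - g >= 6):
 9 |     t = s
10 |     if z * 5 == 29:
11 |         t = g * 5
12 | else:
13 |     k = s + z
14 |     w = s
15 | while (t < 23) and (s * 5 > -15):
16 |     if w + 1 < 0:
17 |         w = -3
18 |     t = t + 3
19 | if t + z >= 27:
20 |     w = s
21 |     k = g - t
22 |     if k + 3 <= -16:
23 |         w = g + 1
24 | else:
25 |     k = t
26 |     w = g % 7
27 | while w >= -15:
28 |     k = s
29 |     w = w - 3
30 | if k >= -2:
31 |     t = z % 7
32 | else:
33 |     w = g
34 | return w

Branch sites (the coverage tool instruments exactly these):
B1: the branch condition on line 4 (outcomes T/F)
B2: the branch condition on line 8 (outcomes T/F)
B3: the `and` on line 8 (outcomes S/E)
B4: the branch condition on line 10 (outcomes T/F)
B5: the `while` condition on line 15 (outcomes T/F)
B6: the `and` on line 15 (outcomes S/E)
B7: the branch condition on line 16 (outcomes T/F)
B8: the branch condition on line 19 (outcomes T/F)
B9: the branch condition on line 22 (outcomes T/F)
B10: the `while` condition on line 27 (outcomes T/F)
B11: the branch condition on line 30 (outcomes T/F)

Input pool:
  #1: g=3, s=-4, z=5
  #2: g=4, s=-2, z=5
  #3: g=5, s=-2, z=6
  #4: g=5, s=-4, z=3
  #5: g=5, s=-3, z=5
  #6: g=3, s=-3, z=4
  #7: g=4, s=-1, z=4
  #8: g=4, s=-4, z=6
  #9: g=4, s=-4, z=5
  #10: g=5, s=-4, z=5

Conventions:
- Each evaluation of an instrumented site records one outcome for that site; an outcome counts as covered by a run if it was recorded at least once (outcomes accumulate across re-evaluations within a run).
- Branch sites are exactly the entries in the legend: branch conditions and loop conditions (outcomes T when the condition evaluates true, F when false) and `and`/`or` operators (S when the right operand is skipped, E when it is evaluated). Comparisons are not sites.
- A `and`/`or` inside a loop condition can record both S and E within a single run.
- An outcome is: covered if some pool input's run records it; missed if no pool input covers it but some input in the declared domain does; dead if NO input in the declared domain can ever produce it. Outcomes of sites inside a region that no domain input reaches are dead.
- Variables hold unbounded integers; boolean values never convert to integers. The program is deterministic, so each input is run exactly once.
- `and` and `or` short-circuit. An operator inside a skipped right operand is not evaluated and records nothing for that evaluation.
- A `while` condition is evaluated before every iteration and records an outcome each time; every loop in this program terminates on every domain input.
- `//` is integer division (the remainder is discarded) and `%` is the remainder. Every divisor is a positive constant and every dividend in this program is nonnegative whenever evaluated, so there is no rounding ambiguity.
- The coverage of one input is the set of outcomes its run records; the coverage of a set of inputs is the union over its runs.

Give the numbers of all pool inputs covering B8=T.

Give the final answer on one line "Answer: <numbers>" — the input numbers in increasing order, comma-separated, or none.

input #1 (g=3, s=-4, z=5): misses B8=T
input #2 (g=4, s=-2, z=5): covers B8=T
input #3 (g=5, s=-2, z=6): covers B8=T
input #4 (g=5, s=-4, z=3): misses B8=T
input #5 (g=5, s=-3, z=5): misses B8=T
input #6 (g=3, s=-3, z=4): misses B8=T
input #7 (g=4, s=-1, z=4): covers B8=T
input #8 (g=4, s=-4, z=6): misses B8=T
input #9 (g=4, s=-4, z=5): misses B8=T
input #10 (g=5, s=-4, z=5): misses B8=T

Answer: 2, 3, 7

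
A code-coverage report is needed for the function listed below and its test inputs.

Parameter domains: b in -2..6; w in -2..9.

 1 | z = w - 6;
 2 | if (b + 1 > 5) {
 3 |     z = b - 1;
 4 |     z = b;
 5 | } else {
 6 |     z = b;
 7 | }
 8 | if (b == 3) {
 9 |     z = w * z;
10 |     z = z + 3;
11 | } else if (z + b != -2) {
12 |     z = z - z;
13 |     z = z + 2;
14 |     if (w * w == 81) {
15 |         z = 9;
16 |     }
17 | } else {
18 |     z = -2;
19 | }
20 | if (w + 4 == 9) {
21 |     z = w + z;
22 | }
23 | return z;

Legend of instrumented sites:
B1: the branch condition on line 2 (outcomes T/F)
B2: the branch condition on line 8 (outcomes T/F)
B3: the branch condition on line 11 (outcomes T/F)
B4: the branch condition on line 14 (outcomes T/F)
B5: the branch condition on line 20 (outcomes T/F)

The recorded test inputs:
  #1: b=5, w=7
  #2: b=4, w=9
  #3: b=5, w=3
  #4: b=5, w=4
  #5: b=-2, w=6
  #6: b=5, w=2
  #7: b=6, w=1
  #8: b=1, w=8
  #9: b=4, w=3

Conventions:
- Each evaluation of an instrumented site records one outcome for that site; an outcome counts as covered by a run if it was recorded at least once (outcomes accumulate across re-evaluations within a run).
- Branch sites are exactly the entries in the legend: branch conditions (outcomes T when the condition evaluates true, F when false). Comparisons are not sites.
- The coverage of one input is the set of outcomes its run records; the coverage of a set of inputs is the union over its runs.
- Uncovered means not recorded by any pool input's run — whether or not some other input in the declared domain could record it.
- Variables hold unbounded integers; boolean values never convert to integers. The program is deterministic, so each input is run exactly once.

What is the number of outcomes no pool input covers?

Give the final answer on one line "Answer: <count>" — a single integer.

#1 (b=5, w=7) -> B1->T, B2->F, B3->T, B4->F, B5->F; covered: B1=T, B2=F, B3=T, B4=F, B5=F
#2 (b=4, w=9) -> B1->F, B2->F, B3->T, B4->T, B5->F; covered: B1=F, B2=F, B3=T, B4=T, B5=F
#3 (b=5, w=3) -> B1->T, B2->F, B3->T, B4->F, B5->F; covered: B1=T, B2=F, B3=T, B4=F, B5=F
#4 (b=5, w=4) -> B1->T, B2->F, B3->T, B4->F, B5->F; covered: B1=T, B2=F, B3=T, B4=F, B5=F
#5 (b=-2, w=6) -> B1->F, B2->F, B3->T, B4->F, B5->F; covered: B1=F, B2=F, B3=T, B4=F, B5=F
#6 (b=5, w=2) -> B1->T, B2->F, B3->T, B4->F, B5->F; covered: B1=T, B2=F, B3=T, B4=F, B5=F
#7 (b=6, w=1) -> B1->T, B2->F, B3->T, B4->F, B5->F; covered: B1=T, B2=F, B3=T, B4=F, B5=F
#8 (b=1, w=8) -> B1->F, B2->F, B3->T, B4->F, B5->F; covered: B1=F, B2=F, B3=T, B4=F, B5=F
#9 (b=4, w=3) -> B1->F, B2->F, B3->T, B4->F, B5->F; covered: B1=F, B2=F, B3=T, B4=F, B5=F
union over the pool: B1=T, B1=F, B2=F, B3=T, B4=T, B4=F, B5=F
uncovered (3 of 10): B2=T, B3=F, B5=T

Answer: 3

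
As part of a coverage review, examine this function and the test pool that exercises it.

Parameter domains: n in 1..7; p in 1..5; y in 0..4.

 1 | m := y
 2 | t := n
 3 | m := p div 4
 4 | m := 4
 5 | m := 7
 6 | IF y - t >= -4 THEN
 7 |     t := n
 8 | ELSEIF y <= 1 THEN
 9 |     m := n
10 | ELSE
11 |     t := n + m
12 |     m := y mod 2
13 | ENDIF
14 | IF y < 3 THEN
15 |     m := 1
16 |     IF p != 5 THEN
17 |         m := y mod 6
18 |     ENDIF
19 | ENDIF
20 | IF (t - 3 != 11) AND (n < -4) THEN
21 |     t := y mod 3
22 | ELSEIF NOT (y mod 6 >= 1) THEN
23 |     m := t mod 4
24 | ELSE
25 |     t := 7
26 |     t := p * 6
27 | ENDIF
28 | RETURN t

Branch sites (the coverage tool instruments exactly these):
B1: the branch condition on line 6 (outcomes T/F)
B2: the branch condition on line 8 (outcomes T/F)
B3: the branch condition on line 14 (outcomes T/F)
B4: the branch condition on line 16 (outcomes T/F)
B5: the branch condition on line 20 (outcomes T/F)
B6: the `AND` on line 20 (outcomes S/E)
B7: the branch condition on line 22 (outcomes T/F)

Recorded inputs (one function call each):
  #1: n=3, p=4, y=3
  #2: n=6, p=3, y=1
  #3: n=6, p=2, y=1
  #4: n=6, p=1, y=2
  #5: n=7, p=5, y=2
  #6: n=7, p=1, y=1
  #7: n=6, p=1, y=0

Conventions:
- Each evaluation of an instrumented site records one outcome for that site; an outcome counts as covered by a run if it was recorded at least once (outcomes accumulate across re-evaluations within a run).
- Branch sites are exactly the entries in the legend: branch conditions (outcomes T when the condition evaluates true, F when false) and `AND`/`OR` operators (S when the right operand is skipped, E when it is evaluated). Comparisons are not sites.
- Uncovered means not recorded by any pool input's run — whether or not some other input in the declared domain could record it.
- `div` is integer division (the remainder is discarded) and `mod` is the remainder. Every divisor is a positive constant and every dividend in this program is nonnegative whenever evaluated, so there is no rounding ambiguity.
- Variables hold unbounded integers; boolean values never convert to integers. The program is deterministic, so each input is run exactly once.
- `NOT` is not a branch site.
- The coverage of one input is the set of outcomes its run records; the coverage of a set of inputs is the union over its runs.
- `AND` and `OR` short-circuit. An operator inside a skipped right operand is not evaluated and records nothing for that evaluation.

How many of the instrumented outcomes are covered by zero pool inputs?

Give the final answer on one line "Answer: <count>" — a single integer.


input #1 (n=3, p=4, y=3): events B1->T, B3->F, B6->E, B5->F, B7->F; covers B1=T, B3=F, B5=F, B6=E, B7=F
input #2 (n=6, p=3, y=1): events B1->F, B2->T, B3->T, B4->T, B6->E, B5->F, B7->F; covers B1=F, B2=T, B3=T, B4=T, B5=F, B6=E, B7=F
input #3 (n=6, p=2, y=1): events B1->F, B2->T, B3->T, B4->T, B6->E, B5->F, B7->F; covers B1=F, B2=T, B3=T, B4=T, B5=F, B6=E, B7=F
input #4 (n=6, p=1, y=2): events B1->T, B3->T, B4->T, B6->E, B5->F, B7->F; covers B1=T, B3=T, B4=T, B5=F, B6=E, B7=F
input #5 (n=7, p=5, y=2): events B1->F, B2->F, B3->T, B4->F, B6->S, B5->F, B7->F; covers B1=F, B2=F, B3=T, B4=F, B5=F, B6=S, B7=F
input #6 (n=7, p=1, y=1): events B1->F, B2->T, B3->T, B4->T, B6->E, B5->F, B7->F; covers B1=F, B2=T, B3=T, B4=T, B5=F, B6=E, B7=F
input #7 (n=6, p=1, y=0): events B1->F, B2->T, B3->T, B4->T, B6->E, B5->F, B7->T; covers B1=F, B2=T, B3=T, B4=T, B5=F, B6=E, B7=T
union over the pool: B1=T, B1=F, B2=T, B2=F, B3=T, B3=F, B4=T, B4=F, B5=F, B6=S, B6=E, B7=T, B7=F
uncovered (1 of 14): B5=T
Answer: 1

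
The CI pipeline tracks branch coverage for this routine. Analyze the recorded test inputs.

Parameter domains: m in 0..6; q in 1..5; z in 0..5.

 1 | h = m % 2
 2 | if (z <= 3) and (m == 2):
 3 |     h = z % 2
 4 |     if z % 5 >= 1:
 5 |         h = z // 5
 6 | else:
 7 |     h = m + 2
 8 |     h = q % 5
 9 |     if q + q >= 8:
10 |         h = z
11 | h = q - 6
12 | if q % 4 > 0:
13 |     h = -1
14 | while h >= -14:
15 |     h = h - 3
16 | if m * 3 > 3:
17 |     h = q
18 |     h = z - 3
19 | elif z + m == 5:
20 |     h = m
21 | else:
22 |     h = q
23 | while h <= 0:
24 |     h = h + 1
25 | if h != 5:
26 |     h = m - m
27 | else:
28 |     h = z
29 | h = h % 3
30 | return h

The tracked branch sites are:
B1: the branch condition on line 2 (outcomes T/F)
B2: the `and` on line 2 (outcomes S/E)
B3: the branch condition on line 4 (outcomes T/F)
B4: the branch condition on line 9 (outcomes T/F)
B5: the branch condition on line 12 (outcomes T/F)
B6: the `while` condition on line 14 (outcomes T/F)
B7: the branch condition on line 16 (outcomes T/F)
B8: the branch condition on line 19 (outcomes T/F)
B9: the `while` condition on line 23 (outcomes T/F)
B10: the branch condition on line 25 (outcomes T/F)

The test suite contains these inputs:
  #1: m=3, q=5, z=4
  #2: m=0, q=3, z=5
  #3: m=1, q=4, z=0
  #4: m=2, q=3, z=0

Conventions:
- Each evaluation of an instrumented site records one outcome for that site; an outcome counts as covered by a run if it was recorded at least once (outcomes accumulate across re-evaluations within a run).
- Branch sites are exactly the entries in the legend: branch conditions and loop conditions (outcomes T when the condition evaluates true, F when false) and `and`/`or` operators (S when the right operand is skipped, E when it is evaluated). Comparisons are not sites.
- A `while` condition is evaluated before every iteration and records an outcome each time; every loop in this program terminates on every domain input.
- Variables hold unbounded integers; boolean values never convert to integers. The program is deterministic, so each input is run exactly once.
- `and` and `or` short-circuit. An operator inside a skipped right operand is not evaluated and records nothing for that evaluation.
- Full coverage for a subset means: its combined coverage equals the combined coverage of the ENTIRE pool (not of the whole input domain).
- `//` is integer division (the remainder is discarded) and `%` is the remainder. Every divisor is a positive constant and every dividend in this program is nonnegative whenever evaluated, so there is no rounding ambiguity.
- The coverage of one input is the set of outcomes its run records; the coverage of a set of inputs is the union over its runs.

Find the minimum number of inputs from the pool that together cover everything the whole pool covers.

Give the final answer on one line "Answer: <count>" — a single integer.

run #1 (m=3, q=5, z=4) records B1=F, B2=S, B4=T, B5=T, B6=T, B6=F, B7=T, B9=F, B10=T
run #2 (m=0, q=3, z=5) records B1=F, B2=S, B4=F, B5=T, B6=T, B6=F, B7=F, B8=T, B9=T, B9=F, B10=T
run #3 (m=1, q=4, z=0) records B1=F, B2=E, B4=T, B5=F, B6=T, B6=F, B7=F, B8=F, B9=F, B10=T
run #4 (m=2, q=3, z=0) records B1=T, B2=E, B3=F, B5=T, B6=T, B6=F, B7=T, B9=T, B9=F, B10=T
together the pool reaches 18 outcomes: B1=T, B1=F, B2=S, B2=E, B3=F, B4=T, B4=F, B5=T, B5=F, B6=T, B6=F, B7=T, B7=F, B8=T, B8=F, B9=T, B9=F, B10=T
size 1 is not enough: best union over all size-1 subsets is 11/18
size 2 is not enough: best union over all size-2 subsets is 15/18
inputs {2, 3, 4} (size 3) cover everything; no size-3 subset with a lexicographically smaller index list covers all 18

Answer: 3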